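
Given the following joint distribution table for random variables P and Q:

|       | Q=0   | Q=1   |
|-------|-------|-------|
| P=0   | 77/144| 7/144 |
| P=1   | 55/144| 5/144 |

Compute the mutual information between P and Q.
Marginal P(P) (row sums):
  P(P=0) = 77/144 + 7/144 = 7/12
  P(P=1) = 55/144 + 5/144 = 5/12
Marginal P(Q) (column sums):
  P(Q=0) = 77/144 + 55/144 = 11/12
  P(Q=1) = 7/144 + 5/144 = 1/12

H(P) = -[(7/12)·log₂(7/12) + (5/12)·log₂(5/12)]
  = 0.4536 + 0.5263
  = 0.9799 bits
H(Q) = -[(11/12)·log₂(11/12) + (1/12)·log₂(1/12)]
  = 0.1151 + 0.2987
  = 0.4138 bits
H(P,Q) = -[(77/144)·log₂(77/144) + (7/144)·log₂(7/144) + (55/144)·log₂(55/144) + (5/144)·log₂(5/144)]
  = 0.4829 + 0.2121 + 0.5304 + 0.1683
  = 1.3937 bits

I(P;Q) = H(P) + H(Q) - H(P,Q)
  = 0.9799 + 0.4138 - 1.3937
  = 0.0000 bits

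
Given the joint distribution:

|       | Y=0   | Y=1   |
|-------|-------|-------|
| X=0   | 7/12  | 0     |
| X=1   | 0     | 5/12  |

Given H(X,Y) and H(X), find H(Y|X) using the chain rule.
From the chain rule: H(X,Y) = H(X) + H(Y|X)
Therefore: H(Y|X) = H(X,Y) - H(X)

H(X,Y) = -[(7/12)·log₂(7/12) + (5/12)·log₂(5/12)]
  = 0.4536 + 0.5263
  = 0.9799 bits
Marginal P(X) (row sums):
  P(X=0) = 7/12 + 0 = 7/12
  P(X=1) = 0 + 5/12 = 5/12
H(X) = -[(7/12)·log₂(7/12) + (5/12)·log₂(5/12)]
  = 0.4536 + 0.5263
  = 0.9799 bits

H(Y|X) = 0.9799 - 0.9799 = 0.0000 bits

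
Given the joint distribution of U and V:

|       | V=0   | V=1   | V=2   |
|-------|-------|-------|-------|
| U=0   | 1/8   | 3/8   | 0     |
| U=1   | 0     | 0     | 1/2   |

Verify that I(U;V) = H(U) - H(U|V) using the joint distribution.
Left side, from I(U;V) = H(U) + H(V) - H(U,V):
Marginal P(U) (row sums):
  P(U=0) = 1/8 + 3/8 + 0 = 1/2
  P(U=1) = 0 + 0 + 1/2 = 1/2
Marginal P(V) (column sums):
  P(V=0) = 1/8 + 0 = 1/8
  P(V=1) = 3/8 + 0 = 3/8
  P(V=2) = 0 + 1/2 = 1/2

H(U) = -[(1/2)·log₂(1/2) + (1/2)·log₂(1/2)]
  = 0.5000 + 0.5000
  = 1.0000 bits
H(V) = -[(1/8)·log₂(1/8) + (3/8)·log₂(3/8) + (1/2)·log₂(1/2)]
  = 0.3750 + 0.5306 + 0.5000
  = 1.4056 bits
H(U,V) = -[(1/8)·log₂(1/8) + (3/8)·log₂(3/8) + (1/2)·log₂(1/2)]
  = 0.3750 + 0.5306 + 0.5000
  = 1.4056 bits

I(U;V) = H(U) + H(V) - H(U,V)
  = 1.0000 + 1.4056 - 1.4056
  = 1.0000 bits

Right side, with H(U|V) computed directly from the conditional probabilities:
H(U|V) = -Σ P(U,V)·log₂ P(U|V), where P(U|V) = P(U,V) / P(V)
  (cells with P(U,V) = 0 contribute 0)
  (U=0,V=0): P(U|V) = (1/8)/(1/8) = 1;  -(1/8)·log₂(1) = 0.0000
  (U=0,V=1): P(U|V) = (3/8)/(3/8) = 1;  -(3/8)·log₂(1) = 0.0000
  (U=1,V=2): P(U|V) = (1/2)/(1/2) = 1;  -(1/2)·log₂(1) = 0.0000
H(U|V) = 0.0000 + 0.0000 + 0.0000
  = 0.0000 bits
H(U) - H(U|V) = 1.0000 - 0.0000 = 1.0000 bits

Both sides equal 1.0000 bits, so I(U;V) = H(U) - H(U|V) ✓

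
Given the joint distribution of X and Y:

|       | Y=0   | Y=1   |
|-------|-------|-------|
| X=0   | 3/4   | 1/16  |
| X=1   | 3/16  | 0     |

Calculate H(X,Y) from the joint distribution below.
H(X,Y) = -Σ P(X,Y) log₂ P(X,Y), summed over the non-zero cells:
H(X,Y) = -[(3/4)·log₂(3/4) + (1/16)·log₂(1/16) + (3/16)·log₂(3/16)]
  = 0.3113 + 0.2500 + 0.4528
  = 1.0141 bits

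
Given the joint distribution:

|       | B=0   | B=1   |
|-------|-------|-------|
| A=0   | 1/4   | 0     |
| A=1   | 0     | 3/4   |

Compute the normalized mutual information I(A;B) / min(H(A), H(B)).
Marginal P(A) (row sums):
  P(A=0) = 1/4 + 0 = 1/4
  P(A=1) = 0 + 3/4 = 3/4
Marginal P(B) (column sums):
  P(B=0) = 1/4 + 0 = 1/4
  P(B=1) = 0 + 3/4 = 3/4

H(A) = -[(1/4)·log₂(1/4) + (3/4)·log₂(3/4)]
  = 0.5000 + 0.3113
  = 0.8113 bits
H(B) = -[(1/4)·log₂(1/4) + (3/4)·log₂(3/4)]
  = 0.5000 + 0.3113
  = 0.8113 bits
H(A,B) = -[(1/4)·log₂(1/4) + (3/4)·log₂(3/4)]
  = 0.5000 + 0.3113
  = 0.8113 bits

I(A;B) = H(A) + H(B) - H(A,B)
  = 0.8113 + 0.8113 - 0.8113
  = 0.8113 bits

min(H(A), H(B)) = min(0.8113, 0.8113) = 0.8113 bits
Normalized MI = 0.8113 / 0.8113 = 1.0000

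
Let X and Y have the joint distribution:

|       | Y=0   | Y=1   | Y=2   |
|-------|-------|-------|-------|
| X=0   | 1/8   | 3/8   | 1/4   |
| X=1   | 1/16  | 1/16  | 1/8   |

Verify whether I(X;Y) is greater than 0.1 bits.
Marginal P(X) (row sums):
  P(X=0) = 1/8 + 3/8 + 1/4 = 3/4
  P(X=1) = 1/16 + 1/16 + 1/8 = 1/4
Marginal P(Y) (column sums):
  P(Y=0) = 1/8 + 1/16 = 3/16
  P(Y=1) = 3/8 + 1/16 = 7/16
  P(Y=2) = 1/4 + 1/8 = 3/8

H(X) = -[(3/4)·log₂(3/4) + (1/4)·log₂(1/4)]
  = 0.3113 + 0.5000
  = 0.8113 bits
H(Y) = -[(3/16)·log₂(3/16) + (7/16)·log₂(7/16) + (3/8)·log₂(3/8)]
  = 0.4528 + 0.5218 + 0.5306
  = 1.5052 bits
H(X,Y) = -[(1/8)·log₂(1/8) + (3/8)·log₂(3/8) + (1/4)·log₂(1/4) + (1/16)·log₂(1/16) + (1/16)·log₂(1/16) + (1/8)·log₂(1/8)]
  = 0.3750 + 0.5306 + 0.5000 + 0.2500 + 0.2500 + 0.3750
  = 2.2806 bits

I(X;Y) = H(X) + H(Y) - H(X,Y)
  = 0.8113 + 1.5052 - 2.2806
  = 0.0359 bits

No. I(X;Y) = 0.0359 bits, which is ≤ 0.1 bits.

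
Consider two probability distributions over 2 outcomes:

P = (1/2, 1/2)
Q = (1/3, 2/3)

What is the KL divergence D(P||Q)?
D(P||Q) = Σ P(i) log₂(P(i)/Q(i))
  i=0: (1/2) × log₂((1/2)/(1/3)) = (1/2) × log₂(3/2) = 0.2925
  i=1: (1/2) × log₂((1/2)/(2/3)) = (1/2) × log₂(3/4) = -0.2075
D(P||Q) = 0.2925 - 0.2075
  = 0.0850 bits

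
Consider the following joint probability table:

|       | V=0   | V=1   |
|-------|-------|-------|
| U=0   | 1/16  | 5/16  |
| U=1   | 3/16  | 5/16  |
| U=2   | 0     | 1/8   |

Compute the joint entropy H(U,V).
H(U,V) = -Σ P(U,V) log₂ P(U,V), summed over the non-zero cells:
H(U,V) = -[(1/16)·log₂(1/16) + (5/16)·log₂(5/16) + (3/16)·log₂(3/16) + (5/16)·log₂(5/16) + (1/8)·log₂(1/8)]
  = 0.2500 + 0.5244 + 0.4528 + 0.5244 + 0.3750
  = 2.1266 bits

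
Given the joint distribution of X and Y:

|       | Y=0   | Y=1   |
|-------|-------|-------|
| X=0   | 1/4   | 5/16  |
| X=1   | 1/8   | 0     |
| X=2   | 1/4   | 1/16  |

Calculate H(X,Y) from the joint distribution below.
H(X,Y) = -Σ P(X,Y) log₂ P(X,Y), summed over the non-zero cells:
H(X,Y) = -[(1/4)·log₂(1/4) + (5/16)·log₂(5/16) + (1/8)·log₂(1/8) + (1/4)·log₂(1/4) + (1/16)·log₂(1/16)]
  = 0.5000 + 0.5244 + 0.3750 + 0.5000 + 0.2500
  = 2.1494 bits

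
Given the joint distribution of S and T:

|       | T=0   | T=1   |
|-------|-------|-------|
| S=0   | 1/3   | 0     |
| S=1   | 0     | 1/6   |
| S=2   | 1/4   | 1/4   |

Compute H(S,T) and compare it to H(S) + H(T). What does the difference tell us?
Marginal P(S) (row sums):
  P(S=0) = 1/3 + 0 = 1/3
  P(S=1) = 0 + 1/6 = 1/6
  P(S=2) = 1/4 + 1/4 = 1/2
Marginal P(T) (column sums):
  P(T=0) = 1/3 + 0 + 1/4 = 7/12
  P(T=1) = 0 + 1/6 + 1/4 = 5/12

H(S,T) = -[(1/3)·log₂(1/3) + (1/6)·log₂(1/6) + (1/4)·log₂(1/4) + (1/4)·log₂(1/4)]
  = 0.5283 + 0.4308 + 0.5000 + 0.5000
  = 1.9591 bits
H(S) = -[(1/3)·log₂(1/3) + (1/6)·log₂(1/6) + (1/2)·log₂(1/2)]
  = 0.5283 + 0.4308 + 0.5000
  = 1.4591 bits
H(T) = -[(7/12)·log₂(7/12) + (5/12)·log₂(5/12)]
  = 0.4536 + 0.5263
  = 0.9799 bits

H(S) + H(T) = 1.4591 + 0.9799 = 2.4390 bits
Difference: H(S) + H(T) - H(S,T) = 2.4390 - 1.9591 = 0.4799 bits = I(S;T)

The difference is the mutual information; it is positive here, so S and T are dependent (knowing one reduces uncertainty about the other by 0.4799 bits).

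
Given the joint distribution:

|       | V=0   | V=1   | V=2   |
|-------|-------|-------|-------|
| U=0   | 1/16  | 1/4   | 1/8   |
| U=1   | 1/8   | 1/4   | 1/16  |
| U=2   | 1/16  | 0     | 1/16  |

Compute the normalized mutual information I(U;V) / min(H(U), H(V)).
Marginal P(U) (row sums):
  P(U=0) = 1/16 + 1/4 + 1/8 = 7/16
  P(U=1) = 1/8 + 1/4 + 1/16 = 7/16
  P(U=2) = 1/16 + 0 + 1/16 = 1/8
Marginal P(V) (column sums):
  P(V=0) = 1/16 + 1/8 + 1/16 = 1/4
  P(V=1) = 1/4 + 1/4 + 0 = 1/2
  P(V=2) = 1/8 + 1/16 + 1/16 = 1/4

H(U) = -[(7/16)·log₂(7/16) + (7/16)·log₂(7/16) + (1/8)·log₂(1/8)]
  = 0.5218 + 0.5218 + 0.3750
  = 1.4186 bits
H(V) = -[(1/4)·log₂(1/4) + (1/2)·log₂(1/2) + (1/4)·log₂(1/4)]
  = 0.5000 + 0.5000 + 0.5000
  = 1.5000 bits
H(U,V) = -[(1/16)·log₂(1/16) + (1/4)·log₂(1/4) + (1/8)·log₂(1/8) + (1/8)·log₂(1/8) + (1/4)·log₂(1/4) + (1/16)·log₂(1/16) + (1/16)·log₂(1/16) + (1/16)·log₂(1/16)]
  = 0.2500 + 0.5000 + 0.3750 + 0.3750 + 0.5000 + 0.2500 + 0.2500 + 0.2500
  = 2.7500 bits

I(U;V) = H(U) + H(V) - H(U,V)
  = 1.4186 + 1.5000 - 2.7500
  = 0.1686 bits

min(H(U), H(V)) = min(1.4186, 1.5000) = 1.4186 bits
Normalized MI = 0.1686 / 1.4186 = 0.1188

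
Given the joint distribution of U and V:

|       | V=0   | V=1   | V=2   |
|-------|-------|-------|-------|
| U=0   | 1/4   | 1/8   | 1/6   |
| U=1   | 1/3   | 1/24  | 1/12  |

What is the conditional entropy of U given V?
Marginal P(V) (column sums):
  P(V=0) = 1/4 + 1/3 = 7/12
  P(V=1) = 1/8 + 1/24 = 1/6
  P(V=2) = 1/6 + 1/12 = 1/4

H(U|V) = -Σ P(U,V)·log₂ P(U|V), where P(U|V) = P(U,V) / P(V)
  (U=0,V=0): P(U|V) = (1/4)/(7/12) = 3/7;  -(1/4)·log₂(3/7) = 0.3056
  (U=0,V=1): P(U|V) = (1/8)/(1/6) = 3/4;  -(1/8)·log₂(3/4) = 0.0519
  (U=0,V=2): P(U|V) = (1/6)/(1/4) = 2/3;  -(1/6)·log₂(2/3) = 0.0975
  (U=1,V=0): P(U|V) = (1/3)/(7/12) = 4/7;  -(1/3)·log₂(4/7) = 0.2691
  (U=1,V=1): P(U|V) = (1/24)/(1/6) = 1/4;  -(1/24)·log₂(1/4) = 0.0833
  (U=1,V=2): P(U|V) = (1/12)/(1/4) = 1/3;  -(1/12)·log₂(1/3) = 0.1321
H(U|V) = 0.3056 + 0.0519 + 0.0975 + 0.2691 + 0.0833 + 0.1321
  = 0.9395 bits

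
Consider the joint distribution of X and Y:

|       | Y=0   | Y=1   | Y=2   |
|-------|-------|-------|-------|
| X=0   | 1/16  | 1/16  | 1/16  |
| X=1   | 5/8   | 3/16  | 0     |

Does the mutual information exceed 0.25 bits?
Marginal P(X) (row sums):
  P(X=0) = 1/16 + 1/16 + 1/16 = 3/16
  P(X=1) = 5/8 + 3/16 + 0 = 13/16
Marginal P(Y) (column sums):
  P(Y=0) = 1/16 + 5/8 = 11/16
  P(Y=1) = 1/16 + 3/16 = 1/4
  P(Y=2) = 1/16 + 0 = 1/16

H(X) = -[(3/16)·log₂(3/16) + (13/16)·log₂(13/16)]
  = 0.4528 + 0.2434
  = 0.6962 bits
H(Y) = -[(11/16)·log₂(11/16) + (1/4)·log₂(1/4) + (1/16)·log₂(1/16)]
  = 0.3716 + 0.5000 + 0.2500
  = 1.1216 bits
H(X,Y) = -[(1/16)·log₂(1/16) + (1/16)·log₂(1/16) + (1/16)·log₂(1/16) + (5/8)·log₂(5/8) + (3/16)·log₂(3/16)]
  = 0.2500 + 0.2500 + 0.2500 + 0.4238 + 0.4528
  = 1.6266 bits

I(X;Y) = H(X) + H(Y) - H(X,Y)
  = 0.6962 + 1.1216 - 1.6266
  = 0.1912 bits

No. I(X;Y) = 0.1912 bits, which is ≤ 0.25 bits.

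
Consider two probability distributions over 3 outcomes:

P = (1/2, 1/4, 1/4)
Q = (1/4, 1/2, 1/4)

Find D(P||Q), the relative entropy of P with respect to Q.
D(P||Q) = Σ P(i) log₂(P(i)/Q(i))
  i=0: (1/2) × log₂((1/2)/(1/4)) = (1/2) × log₂(2) = 0.5000
  i=1: (1/4) × log₂((1/4)/(1/2)) = (1/4) × log₂(1/2) = -0.2500
  i=2: (1/4) × log₂((1/4)/(1/4)) = (1/4) × log₂(1) = 0.0000
D(P||Q) = 0.5000 - 0.2500 + 0.0000
  = 0.2500 bits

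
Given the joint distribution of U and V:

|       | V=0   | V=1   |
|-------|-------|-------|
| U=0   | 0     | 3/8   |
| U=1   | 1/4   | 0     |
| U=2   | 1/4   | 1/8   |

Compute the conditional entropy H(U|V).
Marginal P(V) (column sums):
  P(V=0) = 0 + 1/4 + 1/4 = 1/2
  P(V=1) = 3/8 + 0 + 1/8 = 1/2

H(U|V) = -Σ P(U,V)·log₂ P(U|V), where P(U|V) = P(U,V) / P(V)
  (cells with P(U,V) = 0 contribute 0)
  (U=0,V=1): P(U|V) = (3/8)/(1/2) = 3/4;  -(3/8)·log₂(3/4) = 0.1556
  (U=1,V=0): P(U|V) = (1/4)/(1/2) = 1/2;  -(1/4)·log₂(1/2) = 0.2500
  (U=2,V=0): P(U|V) = (1/4)/(1/2) = 1/2;  -(1/4)·log₂(1/2) = 0.2500
  (U=2,V=1): P(U|V) = (1/8)/(1/2) = 1/4;  -(1/8)·log₂(1/4) = 0.2500
H(U|V) = 0.1556 + 0.2500 + 0.2500 + 0.2500
  = 0.9056 bits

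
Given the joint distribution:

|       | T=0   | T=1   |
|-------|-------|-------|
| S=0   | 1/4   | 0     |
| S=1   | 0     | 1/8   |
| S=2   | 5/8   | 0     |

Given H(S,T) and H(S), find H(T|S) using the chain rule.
From the chain rule: H(S,T) = H(S) + H(T|S)
Therefore: H(T|S) = H(S,T) - H(S)

H(S,T) = -[(1/4)·log₂(1/4) + (1/8)·log₂(1/8) + (5/8)·log₂(5/8)]
  = 0.5000 + 0.3750 + 0.4238
  = 1.2988 bits
Marginal P(S) (row sums):
  P(S=0) = 1/4 + 0 = 1/4
  P(S=1) = 0 + 1/8 = 1/8
  P(S=2) = 5/8 + 0 = 5/8
H(S) = -[(1/4)·log₂(1/4) + (1/8)·log₂(1/8) + (5/8)·log₂(5/8)]
  = 0.5000 + 0.3750 + 0.4238
  = 1.2988 bits

H(T|S) = 1.2988 - 1.2988 = 0.0000 bits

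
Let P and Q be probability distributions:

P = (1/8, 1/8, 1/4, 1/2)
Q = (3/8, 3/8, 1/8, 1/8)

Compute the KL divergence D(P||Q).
D(P||Q) = Σ P(i) log₂(P(i)/Q(i))
  i=0: (1/8) × log₂((1/8)/(3/8)) = (1/8) × log₂(1/3) = -0.1981
  i=1: (1/8) × log₂((1/8)/(3/8)) = (1/8) × log₂(1/3) = -0.1981
  i=2: (1/4) × log₂((1/4)/(1/8)) = (1/4) × log₂(2) = 0.2500
  i=3: (1/2) × log₂((1/2)/(1/8)) = (1/2) × log₂(4) = 1.0000
D(P||Q) = -0.1981 - 0.1981 + 0.2500 + 1.0000
  = 0.8538 bits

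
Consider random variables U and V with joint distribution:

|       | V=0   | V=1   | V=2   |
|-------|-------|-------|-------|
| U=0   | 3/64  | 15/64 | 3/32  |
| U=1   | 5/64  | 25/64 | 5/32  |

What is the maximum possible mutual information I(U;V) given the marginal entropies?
The upper bound on mutual information is I(U;V) ≤ min(H(U), H(V)).

Marginal P(U) (row sums):
  P(U=0) = 3/64 + 15/64 + 3/32 = 3/8
  P(U=1) = 5/64 + 25/64 + 5/32 = 5/8
Marginal P(V) (column sums):
  P(V=0) = 3/64 + 5/64 = 1/8
  P(V=1) = 15/64 + 25/64 = 5/8
  P(V=2) = 3/32 + 5/32 = 1/4

H(U) = -[(3/8)·log₂(3/8) + (5/8)·log₂(5/8)]
  = 0.5306 + 0.4238
  = 0.9544 bits
H(V) = -[(1/8)·log₂(1/8) + (5/8)·log₂(5/8) + (1/4)·log₂(1/4)]
  = 0.3750 + 0.4238 + 0.5000
  = 1.2988 bits

Maximum possible I(U;V) = min(0.9544, 1.2988) = 0.9544 bits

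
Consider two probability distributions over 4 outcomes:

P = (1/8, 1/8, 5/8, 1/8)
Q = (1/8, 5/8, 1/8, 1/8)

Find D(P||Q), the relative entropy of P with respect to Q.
D(P||Q) = Σ P(i) log₂(P(i)/Q(i))
  i=0: (1/8) × log₂((1/8)/(1/8)) = (1/8) × log₂(1) = 0.0000
  i=1: (1/8) × log₂((1/8)/(5/8)) = (1/8) × log₂(1/5) = -0.2902
  i=2: (5/8) × log₂((5/8)/(1/8)) = (5/8) × log₂(5) = 1.4512
  i=3: (1/8) × log₂((1/8)/(1/8)) = (1/8) × log₂(1) = 0.0000
D(P||Q) = 0.0000 - 0.2902 + 1.4512 + 0.0000
  = 1.1610 bits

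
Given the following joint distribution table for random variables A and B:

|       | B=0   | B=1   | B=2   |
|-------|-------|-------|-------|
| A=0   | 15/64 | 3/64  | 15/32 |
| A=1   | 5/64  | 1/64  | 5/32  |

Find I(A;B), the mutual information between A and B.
Marginal P(A) (row sums):
  P(A=0) = 15/64 + 3/64 + 15/32 = 3/4
  P(A=1) = 5/64 + 1/64 + 5/32 = 1/4
Marginal P(B) (column sums):
  P(B=0) = 15/64 + 5/64 = 5/16
  P(B=1) = 3/64 + 1/64 = 1/16
  P(B=2) = 15/32 + 5/32 = 5/8

H(A) = -[(3/4)·log₂(3/4) + (1/4)·log₂(1/4)]
  = 0.3113 + 0.5000
  = 0.8113 bits
H(B) = -[(5/16)·log₂(5/16) + (1/16)·log₂(1/16) + (5/8)·log₂(5/8)]
  = 0.5244 + 0.2500 + 0.4238
  = 1.1982 bits
H(A,B) = -[(15/64)·log₂(15/64) + (3/64)·log₂(3/64) + (15/32)·log₂(15/32) + (5/64)·log₂(5/64) + (1/64)·log₂(1/64) + (5/32)·log₂(5/32)]
  = 0.4906 + 0.2070 + 0.5124 + 0.2873 + 0.0938 + 0.4184
  = 2.0095 bits

I(A;B) = H(A) + H(B) - H(A,B)
  = 0.8113 + 1.1982 - 2.0095
  = 0.0000 bits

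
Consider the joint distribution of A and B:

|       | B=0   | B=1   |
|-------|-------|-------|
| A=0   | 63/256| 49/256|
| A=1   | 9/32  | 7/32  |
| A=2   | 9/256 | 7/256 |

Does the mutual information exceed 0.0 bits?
Marginal P(A) (row sums):
  P(A=0) = 63/256 + 49/256 = 7/16
  P(A=1) = 9/32 + 7/32 = 1/2
  P(A=2) = 9/256 + 7/256 = 1/16
Marginal P(B) (column sums):
  P(B=0) = 63/256 + 9/32 + 9/256 = 9/16
  P(B=1) = 49/256 + 7/32 + 7/256 = 7/16

H(A) = -[(7/16)·log₂(7/16) + (1/2)·log₂(1/2) + (1/16)·log₂(1/16)]
  = 0.5218 + 0.5000 + 0.2500
  = 1.2718 bits
H(B) = -[(9/16)·log₂(9/16) + (7/16)·log₂(7/16)]
  = 0.4669 + 0.5218
  = 0.9887 bits
H(A,B) = -[(63/256)·log₂(63/256) + (49/256)·log₂(49/256) + (9/32)·log₂(9/32) + (7/32)·log₂(7/32) + (9/256)·log₂(9/256) + (7/256)·log₂(7/256)]
  = 0.4978 + 0.4566 + 0.5147 + 0.4796 + 0.1698 + 0.1420
  = 2.2605 bits

I(A;B) = H(A) + H(B) - H(A,B)
  = 1.2718 + 0.9887 - 2.2605
  = 0.0000 bits

No. I(A;B) = 0.0000 bits, which is ≤ 0.0 bits.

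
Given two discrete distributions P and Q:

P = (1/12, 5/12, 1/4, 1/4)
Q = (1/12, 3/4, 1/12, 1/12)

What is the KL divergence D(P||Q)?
D(P||Q) = Σ P(i) log₂(P(i)/Q(i))
  i=0: (1/12) × log₂((1/12)/(1/12)) = (1/12) × log₂(1) = 0.0000
  i=1: (5/12) × log₂((5/12)/(3/4)) = (5/12) × log₂(5/9) = -0.3533
  i=2: (1/4) × log₂((1/4)/(1/12)) = (1/4) × log₂(3) = 0.3962
  i=3: (1/4) × log₂((1/4)/(1/12)) = (1/4) × log₂(3) = 0.3962
D(P||Q) = 0.0000 - 0.3533 + 0.3962 + 0.3962
  = 0.4391 bits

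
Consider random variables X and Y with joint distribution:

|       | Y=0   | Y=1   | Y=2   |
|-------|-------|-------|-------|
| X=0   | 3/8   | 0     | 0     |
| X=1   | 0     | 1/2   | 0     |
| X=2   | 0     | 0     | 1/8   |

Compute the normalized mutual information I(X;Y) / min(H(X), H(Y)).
Marginal P(X) (row sums):
  P(X=0) = 3/8 + 0 + 0 = 3/8
  P(X=1) = 0 + 1/2 + 0 = 1/2
  P(X=2) = 0 + 0 + 1/8 = 1/8
Marginal P(Y) (column sums):
  P(Y=0) = 3/8 + 0 + 0 = 3/8
  P(Y=1) = 0 + 1/2 + 0 = 1/2
  P(Y=2) = 0 + 0 + 1/8 = 1/8

H(X) = -[(3/8)·log₂(3/8) + (1/2)·log₂(1/2) + (1/8)·log₂(1/8)]
  = 0.5306 + 0.5000 + 0.3750
  = 1.4056 bits
H(Y) = -[(3/8)·log₂(3/8) + (1/2)·log₂(1/2) + (1/8)·log₂(1/8)]
  = 0.5306 + 0.5000 + 0.3750
  = 1.4056 bits
H(X,Y) = -[(3/8)·log₂(3/8) + (1/2)·log₂(1/2) + (1/8)·log₂(1/8)]
  = 0.5306 + 0.5000 + 0.3750
  = 1.4056 bits

I(X;Y) = H(X) + H(Y) - H(X,Y)
  = 1.4056 + 1.4056 - 1.4056
  = 1.4056 bits

min(H(X), H(Y)) = min(1.4056, 1.4056) = 1.4056 bits
Normalized MI = 1.4056 / 1.4056 = 1.0000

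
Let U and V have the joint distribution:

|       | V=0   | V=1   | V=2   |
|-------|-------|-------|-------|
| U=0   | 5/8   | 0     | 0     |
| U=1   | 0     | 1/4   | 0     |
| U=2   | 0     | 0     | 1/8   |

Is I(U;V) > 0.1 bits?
Marginal P(U) (row sums):
  P(U=0) = 5/8 + 0 + 0 = 5/8
  P(U=1) = 0 + 1/4 + 0 = 1/4
  P(U=2) = 0 + 0 + 1/8 = 1/8
Marginal P(V) (column sums):
  P(V=0) = 5/8 + 0 + 0 = 5/8
  P(V=1) = 0 + 1/4 + 0 = 1/4
  P(V=2) = 0 + 0 + 1/8 = 1/8

H(U) = -[(5/8)·log₂(5/8) + (1/4)·log₂(1/4) + (1/8)·log₂(1/8)]
  = 0.4238 + 0.5000 + 0.3750
  = 1.2988 bits
H(V) = -[(5/8)·log₂(5/8) + (1/4)·log₂(1/4) + (1/8)·log₂(1/8)]
  = 0.4238 + 0.5000 + 0.3750
  = 1.2988 bits
H(U,V) = -[(5/8)·log₂(5/8) + (1/4)·log₂(1/4) + (1/8)·log₂(1/8)]
  = 0.4238 + 0.5000 + 0.3750
  = 1.2988 bits

I(U;V) = H(U) + H(V) - H(U,V)
  = 1.2988 + 1.2988 - 1.2988
  = 1.2988 bits

Yes. I(U;V) = 1.2988 bits, which is > 0.1 bits.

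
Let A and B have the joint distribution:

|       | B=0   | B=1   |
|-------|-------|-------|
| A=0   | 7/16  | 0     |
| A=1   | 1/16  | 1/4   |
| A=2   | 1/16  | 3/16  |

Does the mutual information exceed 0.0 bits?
Marginal P(A) (row sums):
  P(A=0) = 7/16 + 0 = 7/16
  P(A=1) = 1/16 + 1/4 = 5/16
  P(A=2) = 1/16 + 3/16 = 1/4
Marginal P(B) (column sums):
  P(B=0) = 7/16 + 1/16 + 1/16 = 9/16
  P(B=1) = 0 + 1/4 + 3/16 = 7/16

H(A) = -[(7/16)·log₂(7/16) + (5/16)·log₂(5/16) + (1/4)·log₂(1/4)]
  = 0.5218 + 0.5244 + 0.5000
  = 1.5462 bits
H(B) = -[(9/16)·log₂(9/16) + (7/16)·log₂(7/16)]
  = 0.4669 + 0.5218
  = 0.9887 bits
H(A,B) = -[(7/16)·log₂(7/16) + (1/16)·log₂(1/16) + (1/4)·log₂(1/4) + (1/16)·log₂(1/16) + (3/16)·log₂(3/16)]
  = 0.5218 + 0.2500 + 0.5000 + 0.2500 + 0.4528
  = 1.9746 bits

I(A;B) = H(A) + H(B) - H(A,B)
  = 1.5462 + 0.9887 - 1.9746
  = 0.5603 bits

Yes. I(A;B) = 0.5603 bits, which is > 0.0 bits.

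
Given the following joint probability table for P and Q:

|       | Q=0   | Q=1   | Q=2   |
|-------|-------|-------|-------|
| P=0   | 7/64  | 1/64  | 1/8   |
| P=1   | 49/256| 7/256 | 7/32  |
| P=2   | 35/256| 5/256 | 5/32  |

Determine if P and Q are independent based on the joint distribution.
Marginal P(P) (row sums):
  P(P=0) = 7/64 + 1/64 + 1/8 = 1/4
  P(P=1) = 49/256 + 7/256 + 7/32 = 7/16
  P(P=2) = 35/256 + 5/256 + 5/32 = 5/16
Marginal P(Q) (column sums):
  P(Q=0) = 7/64 + 49/256 + 35/256 = 7/16
  P(Q=1) = 1/64 + 7/256 + 5/256 = 1/16
  P(Q=2) = 1/8 + 7/32 + 5/32 = 1/2

P and Q are independent iff P(P=i,Q=j) = P(P=i)·P(Q=j) for every cell.
  P(P=0)·P(Q=0) = 1/4 × 7/16 = 7/64 = P(P=0,Q=0) ✓
  P(P=0)·P(Q=1) = 1/4 × 1/16 = 1/64 = P(P=0,Q=1) ✓
  P(P=0)·P(Q=2) = 1/4 × 1/2 = 1/8 = P(P=0,Q=2) ✓
  P(P=1)·P(Q=0) = 7/16 × 7/16 = 49/256 = P(P=1,Q=0) ✓
  P(P=1)·P(Q=1) = 7/16 × 1/16 = 7/256 = P(P=1,Q=1) ✓
  P(P=1)·P(Q=2) = 7/16 × 1/2 = 7/32 = P(P=1,Q=2) ✓
  P(P=2)·P(Q=0) = 5/16 × 7/16 = 35/256 = P(P=2,Q=0) ✓
  P(P=2)·P(Q=1) = 5/16 × 1/16 = 5/256 = P(P=2,Q=1) ✓
  P(P=2)·P(Q=2) = 5/16 × 1/2 = 5/32 = P(P=2,Q=2) ✓

Yes, P and Q are independent: every cell factors, so I(P;Q) = 0 bits.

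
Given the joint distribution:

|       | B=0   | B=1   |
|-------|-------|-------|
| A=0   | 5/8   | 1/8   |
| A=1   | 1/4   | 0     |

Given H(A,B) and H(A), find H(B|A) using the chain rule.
From the chain rule: H(A,B) = H(A) + H(B|A)
Therefore: H(B|A) = H(A,B) - H(A)

H(A,B) = -[(5/8)·log₂(5/8) + (1/8)·log₂(1/8) + (1/4)·log₂(1/4)]
  = 0.4238 + 0.3750 + 0.5000
  = 1.2988 bits
Marginal P(A) (row sums):
  P(A=0) = 5/8 + 1/8 = 3/4
  P(A=1) = 1/4 + 0 = 1/4
H(A) = -[(3/4)·log₂(3/4) + (1/4)·log₂(1/4)]
  = 0.3113 + 0.5000
  = 0.8113 bits

H(B|A) = 1.2988 - 0.8113 = 0.4875 bits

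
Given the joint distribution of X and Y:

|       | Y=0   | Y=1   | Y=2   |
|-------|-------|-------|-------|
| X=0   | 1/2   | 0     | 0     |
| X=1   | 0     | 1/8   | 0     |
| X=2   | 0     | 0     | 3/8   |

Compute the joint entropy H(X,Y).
H(X,Y) = -Σ P(X,Y) log₂ P(X,Y), summed over the non-zero cells:
H(X,Y) = -[(1/2)·log₂(1/2) + (1/8)·log₂(1/8) + (3/8)·log₂(3/8)]
  = 0.5000 + 0.3750 + 0.5306
  = 1.4056 bits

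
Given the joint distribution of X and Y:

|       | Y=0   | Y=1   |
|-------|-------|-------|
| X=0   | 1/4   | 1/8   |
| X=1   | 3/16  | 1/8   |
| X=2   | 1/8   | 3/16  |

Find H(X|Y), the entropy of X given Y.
Marginal P(Y) (column sums):
  P(Y=0) = 1/4 + 3/16 + 1/8 = 9/16
  P(Y=1) = 1/8 + 1/8 + 3/16 = 7/16

H(X|Y) = -Σ P(X,Y)·log₂ P(X|Y), where P(X|Y) = P(X,Y) / P(Y)
  (X=0,Y=0): P(X|Y) = (1/4)/(9/16) = 4/9;  -(1/4)·log₂(4/9) = 0.2925
  (X=0,Y=1): P(X|Y) = (1/8)/(7/16) = 2/7;  -(1/8)·log₂(2/7) = 0.2259
  (X=1,Y=0): P(X|Y) = (3/16)/(9/16) = 1/3;  -(3/16)·log₂(1/3) = 0.2972
  (X=1,Y=1): P(X|Y) = (1/8)/(7/16) = 2/7;  -(1/8)·log₂(2/7) = 0.2259
  (X=2,Y=0): P(X|Y) = (1/8)/(9/16) = 2/9;  -(1/8)·log₂(2/9) = 0.2712
  (X=2,Y=1): P(X|Y) = (3/16)/(7/16) = 3/7;  -(3/16)·log₂(3/7) = 0.2292
H(X|Y) = 0.2925 + 0.2259 + 0.2972 + 0.2259 + 0.2712 + 0.2292
  = 1.5419 bits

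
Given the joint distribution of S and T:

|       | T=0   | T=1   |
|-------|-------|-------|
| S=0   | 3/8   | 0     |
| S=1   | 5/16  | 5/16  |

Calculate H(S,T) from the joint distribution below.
H(S,T) = -Σ P(S,T) log₂ P(S,T), summed over the non-zero cells:
H(S,T) = -[(3/8)·log₂(3/8) + (5/16)·log₂(5/16) + (5/16)·log₂(5/16)]
  = 0.5306 + 0.5244 + 0.5244
  = 1.5794 bits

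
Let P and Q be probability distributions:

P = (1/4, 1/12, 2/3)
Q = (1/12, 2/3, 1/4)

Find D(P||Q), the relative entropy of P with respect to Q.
D(P||Q) = Σ P(i) log₂(P(i)/Q(i))
  i=0: (1/4) × log₂((1/4)/(1/12)) = (1/4) × log₂(3) = 0.3962
  i=1: (1/12) × log₂((1/12)/(2/3)) = (1/12) × log₂(1/8) = -0.2500
  i=2: (2/3) × log₂((2/3)/(1/4)) = (2/3) × log₂(8/3) = 0.9434
D(P||Q) = 0.3962 - 0.2500 + 0.9434
  = 1.0896 bits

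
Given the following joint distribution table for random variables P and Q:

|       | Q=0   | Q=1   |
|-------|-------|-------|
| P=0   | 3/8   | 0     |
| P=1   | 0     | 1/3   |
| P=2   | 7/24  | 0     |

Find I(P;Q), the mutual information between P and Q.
Marginal P(P) (row sums):
  P(P=0) = 3/8 + 0 = 3/8
  P(P=1) = 0 + 1/3 = 1/3
  P(P=2) = 7/24 + 0 = 7/24
Marginal P(Q) (column sums):
  P(Q=0) = 3/8 + 0 + 7/24 = 2/3
  P(Q=1) = 0 + 1/3 + 0 = 1/3

H(P) = -[(3/8)·log₂(3/8) + (1/3)·log₂(1/3) + (7/24)·log₂(7/24)]
  = 0.5306 + 0.5283 + 0.5185
  = 1.5774 bits
H(Q) = -[(2/3)·log₂(2/3) + (1/3)·log₂(1/3)]
  = 0.3900 + 0.5283
  = 0.9183 bits
H(P,Q) = -[(3/8)·log₂(3/8) + (1/3)·log₂(1/3) + (7/24)·log₂(7/24)]
  = 0.5306 + 0.5283 + 0.5185
  = 1.5774 bits

I(P;Q) = H(P) + H(Q) - H(P,Q)
  = 1.5774 + 0.9183 - 1.5774
  = 0.9183 bits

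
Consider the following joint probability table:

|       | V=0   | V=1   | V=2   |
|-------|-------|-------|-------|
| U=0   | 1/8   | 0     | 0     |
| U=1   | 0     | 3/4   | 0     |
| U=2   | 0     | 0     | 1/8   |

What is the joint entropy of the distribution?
H(U,V) = -Σ P(U,V) log₂ P(U,V), summed over the non-zero cells:
H(U,V) = -[(1/8)·log₂(1/8) + (3/4)·log₂(3/4) + (1/8)·log₂(1/8)]
  = 0.3750 + 0.3113 + 0.3750
  = 1.0613 bits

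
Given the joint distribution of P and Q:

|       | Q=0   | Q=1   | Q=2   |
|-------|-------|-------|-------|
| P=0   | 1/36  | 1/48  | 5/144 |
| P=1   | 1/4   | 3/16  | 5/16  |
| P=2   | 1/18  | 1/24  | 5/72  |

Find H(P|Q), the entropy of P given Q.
Marginal P(Q) (column sums):
  P(Q=0) = 1/36 + 1/4 + 1/18 = 1/3
  P(Q=1) = 1/48 + 3/16 + 1/24 = 1/4
  P(Q=2) = 5/144 + 5/16 + 5/72 = 5/12

H(P|Q) = -Σ P(P,Q)·log₂ P(P|Q), where P(P|Q) = P(P,Q) / P(Q)
  (P=0,Q=0): P(P|Q) = (1/36)/(1/3) = 1/12;  -(1/36)·log₂(1/12) = 0.0996
  (P=0,Q=1): P(P|Q) = (1/48)/(1/4) = 1/12;  -(1/48)·log₂(1/12) = 0.0747
  (P=0,Q=2): P(P|Q) = (5/144)/(5/12) = 1/12;  -(5/144)·log₂(1/12) = 0.1245
  (P=1,Q=0): P(P|Q) = (1/4)/(1/3) = 3/4;  -(1/4)·log₂(3/4) = 0.1038
  (P=1,Q=1): P(P|Q) = (3/16)/(1/4) = 3/4;  -(3/16)·log₂(3/4) = 0.0778
  (P=1,Q=2): P(P|Q) = (5/16)/(5/12) = 3/4;  -(5/16)·log₂(3/4) = 0.1297
  (P=2,Q=0): P(P|Q) = (1/18)/(1/3) = 1/6;  -(1/18)·log₂(1/6) = 0.1436
  (P=2,Q=1): P(P|Q) = (1/24)/(1/4) = 1/6;  -(1/24)·log₂(1/6) = 0.1077
  (P=2,Q=2): P(P|Q) = (5/72)/(5/12) = 1/6;  -(5/72)·log₂(1/6) = 0.1795
H(P|Q) = 0.0996 + 0.0747 + 0.1245 + 0.1038 + 0.0778 + 0.1297 + 0.1436 + 0.1077 + 0.1795
  = 1.0409 bits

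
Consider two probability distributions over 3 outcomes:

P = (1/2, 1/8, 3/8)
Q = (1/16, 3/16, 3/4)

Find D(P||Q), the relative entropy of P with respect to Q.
D(P||Q) = Σ P(i) log₂(P(i)/Q(i))
  i=0: (1/2) × log₂((1/2)/(1/16)) = (1/2) × log₂(8) = 1.5000
  i=1: (1/8) × log₂((1/8)/(3/16)) = (1/8) × log₂(2/3) = -0.0731
  i=2: (3/8) × log₂((3/8)/(3/4)) = (3/8) × log₂(1/2) = -0.3750
D(P||Q) = 1.5000 - 0.0731 - 0.3750
  = 1.0519 bits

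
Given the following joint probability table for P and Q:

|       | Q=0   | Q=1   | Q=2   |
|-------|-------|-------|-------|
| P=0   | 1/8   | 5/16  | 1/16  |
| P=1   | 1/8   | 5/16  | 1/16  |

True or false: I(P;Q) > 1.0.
Marginal P(P) (row sums):
  P(P=0) = 1/8 + 5/16 + 1/16 = 1/2
  P(P=1) = 1/8 + 5/16 + 1/16 = 1/2
Marginal P(Q) (column sums):
  P(Q=0) = 1/8 + 1/8 = 1/4
  P(Q=1) = 5/16 + 5/16 = 5/8
  P(Q=2) = 1/16 + 1/16 = 1/8

H(P) = -[(1/2)·log₂(1/2) + (1/2)·log₂(1/2)]
  = 0.5000 + 0.5000
  = 1.0000 bits
H(Q) = -[(1/4)·log₂(1/4) + (5/8)·log₂(5/8) + (1/8)·log₂(1/8)]
  = 0.5000 + 0.4238 + 0.3750
  = 1.2988 bits
H(P,Q) = -[(1/8)·log₂(1/8) + (5/16)·log₂(5/16) + (1/16)·log₂(1/16) + (1/8)·log₂(1/8) + (5/16)·log₂(5/16) + (1/16)·log₂(1/16)]
  = 0.3750 + 0.5244 + 0.2500 + 0.3750 + 0.5244 + 0.2500
  = 2.2988 bits

I(P;Q) = H(P) + H(Q) - H(P,Q)
  = 1.0000 + 1.2988 - 2.2988
  = 0.0000 bits

False. I(P;Q) = 0.0000 bits, which is ≤ 1.0 bits.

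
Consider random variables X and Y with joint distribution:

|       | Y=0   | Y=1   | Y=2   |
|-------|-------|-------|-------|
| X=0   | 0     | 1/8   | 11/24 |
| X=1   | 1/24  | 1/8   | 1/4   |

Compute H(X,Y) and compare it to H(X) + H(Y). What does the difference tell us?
Marginal P(X) (row sums):
  P(X=0) = 0 + 1/8 + 11/24 = 7/12
  P(X=1) = 1/24 + 1/8 + 1/4 = 5/12
Marginal P(Y) (column sums):
  P(Y=0) = 0 + 1/24 = 1/24
  P(Y=1) = 1/8 + 1/8 = 1/4
  P(Y=2) = 11/24 + 1/4 = 17/24

H(X,Y) = -[(1/8)·log₂(1/8) + (11/24)·log₂(11/24) + (1/24)·log₂(1/24) + (1/8)·log₂(1/8) + (1/4)·log₂(1/4)]
  = 0.3750 + 0.5159 + 0.1910 + 0.3750 + 0.5000
  = 1.9569 bits
H(X) = -[(7/12)·log₂(7/12) + (5/12)·log₂(5/12)]
  = 0.4536 + 0.5263
  = 0.9799 bits
H(Y) = -[(1/24)·log₂(1/24) + (1/4)·log₂(1/4) + (17/24)·log₂(17/24)]
  = 0.1910 + 0.5000 + 0.3524
  = 1.0434 bits

H(X) + H(Y) = 0.9799 + 1.0434 = 2.0233 bits
Difference: H(X) + H(Y) - H(X,Y) = 2.0233 - 1.9569 = 0.0664 bits = I(X;Y)

The difference is the mutual information; it is positive here, so X and Y are dependent (knowing one reduces uncertainty about the other by 0.0664 bits).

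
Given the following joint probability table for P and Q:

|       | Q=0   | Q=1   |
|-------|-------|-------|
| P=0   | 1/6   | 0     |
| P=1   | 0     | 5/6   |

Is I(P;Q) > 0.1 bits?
Marginal P(P) (row sums):
  P(P=0) = 1/6 + 0 = 1/6
  P(P=1) = 0 + 5/6 = 5/6
Marginal P(Q) (column sums):
  P(Q=0) = 1/6 + 0 = 1/6
  P(Q=1) = 0 + 5/6 = 5/6

H(P) = -[(1/6)·log₂(1/6) + (5/6)·log₂(5/6)]
  = 0.4308 + 0.2192
  = 0.6500 bits
H(Q) = -[(1/6)·log₂(1/6) + (5/6)·log₂(5/6)]
  = 0.4308 + 0.2192
  = 0.6500 bits
H(P,Q) = -[(1/6)·log₂(1/6) + (5/6)·log₂(5/6)]
  = 0.4308 + 0.2192
  = 0.6500 bits

I(P;Q) = H(P) + H(Q) - H(P,Q)
  = 0.6500 + 0.6500 - 0.6500
  = 0.6500 bits

Yes. I(P;Q) = 0.6500 bits, which is > 0.1 bits.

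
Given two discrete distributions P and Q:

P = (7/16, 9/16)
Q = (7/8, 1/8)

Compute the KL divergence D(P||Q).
D(P||Q) = Σ P(i) log₂(P(i)/Q(i))
  i=0: (7/16) × log₂((7/16)/(7/8)) = (7/16) × log₂(1/2) = -0.4375
  i=1: (9/16) × log₂((9/16)/(1/8)) = (9/16) × log₂(9/2) = 1.2206
D(P||Q) = -0.4375 + 1.2206
  = 0.7831 bits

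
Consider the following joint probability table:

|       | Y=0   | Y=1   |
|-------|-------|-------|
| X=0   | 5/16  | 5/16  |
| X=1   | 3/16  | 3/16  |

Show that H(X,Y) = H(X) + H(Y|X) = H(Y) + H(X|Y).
Marginal P(X) (row sums):
  P(X=0) = 5/16 + 5/16 = 5/8
  P(X=1) = 3/16 + 3/16 = 3/8
Marginal P(Y) (column sums):
  P(Y=0) = 5/16 + 3/16 = 1/2
  P(Y=1) = 5/16 + 3/16 = 1/2

Decomposition 1: H(X) + H(Y|X)
H(X) = -[(5/8)·log₂(5/8) + (3/8)·log₂(3/8)]
  = 0.4238 + 0.5306
  = 0.9544 bits
H(Y|X) = -Σ P(X,Y)·log₂ P(Y|X), where P(Y|X) = P(X,Y) / P(X)
  (X=0,Y=0): P(Y|X) = (5/16)/(5/8) = 1/2;  -(5/16)·log₂(1/2) = 0.3125
  (X=0,Y=1): P(Y|X) = (5/16)/(5/8) = 1/2;  -(5/16)·log₂(1/2) = 0.3125
  (X=1,Y=0): P(Y|X) = (3/16)/(3/8) = 1/2;  -(3/16)·log₂(1/2) = 0.1875
  (X=1,Y=1): P(Y|X) = (3/16)/(3/8) = 1/2;  -(3/16)·log₂(1/2) = 0.1875
H(Y|X) = 0.3125 + 0.3125 + 0.1875 + 0.1875
  = 1.0000 bits
H(X) + H(Y|X) = 0.9544 + 1.0000 = 1.9544 bits

Decomposition 2: H(Y) + H(X|Y)
H(Y) = -[(1/2)·log₂(1/2) + (1/2)·log₂(1/2)]
  = 0.5000 + 0.5000
  = 1.0000 bits
H(X|Y) = -Σ P(X,Y)·log₂ P(X|Y), where P(X|Y) = P(X,Y) / P(Y)
  (X=0,Y=0): P(X|Y) = (5/16)/(1/2) = 5/8;  -(5/16)·log₂(5/8) = 0.2119
  (X=0,Y=1): P(X|Y) = (5/16)/(1/2) = 5/8;  -(5/16)·log₂(5/8) = 0.2119
  (X=1,Y=0): P(X|Y) = (3/16)/(1/2) = 3/8;  -(3/16)·log₂(3/8) = 0.2653
  (X=1,Y=1): P(X|Y) = (3/16)/(1/2) = 3/8;  -(3/16)·log₂(3/8) = 0.2653
H(X|Y) = 0.2119 + 0.2119 + 0.2653 + 0.2653
  = 0.9544 bits
H(Y) + H(X|Y) = 1.0000 + 0.9544 = 1.9544 bits

Direct computation of the joint entropy:
H(X,Y) = -[(5/16)·log₂(5/16) + (5/16)·log₂(5/16) + (3/16)·log₂(3/16) + (3/16)·log₂(3/16)]
  = 0.5244 + 0.5244 + 0.4528 + 0.4528
  = 1.9544 bits

All three agree: H(X,Y) = 1.9544 bits ✓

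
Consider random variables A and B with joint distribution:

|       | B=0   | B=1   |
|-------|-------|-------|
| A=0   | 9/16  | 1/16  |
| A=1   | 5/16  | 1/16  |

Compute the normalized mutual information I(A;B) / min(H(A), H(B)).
Marginal P(A) (row sums):
  P(A=0) = 9/16 + 1/16 = 5/8
  P(A=1) = 5/16 + 1/16 = 3/8
Marginal P(B) (column sums):
  P(B=0) = 9/16 + 5/16 = 7/8
  P(B=1) = 1/16 + 1/16 = 1/8

H(A) = -[(5/8)·log₂(5/8) + (3/8)·log₂(3/8)]
  = 0.4238 + 0.5306
  = 0.9544 bits
H(B) = -[(7/8)·log₂(7/8) + (1/8)·log₂(1/8)]
  = 0.1686 + 0.3750
  = 0.5436 bits
H(A,B) = -[(9/16)·log₂(9/16) + (1/16)·log₂(1/16) + (5/16)·log₂(5/16) + (1/16)·log₂(1/16)]
  = 0.4669 + 0.2500 + 0.5244 + 0.2500
  = 1.4913 bits

I(A;B) = H(A) + H(B) - H(A,B)
  = 0.9544 + 0.5436 - 1.4913
  = 0.0067 bits

min(H(A), H(B)) = min(0.9544, 0.5436) = 0.5436 bits
Normalized MI = 0.0067 / 0.5436 = 0.0123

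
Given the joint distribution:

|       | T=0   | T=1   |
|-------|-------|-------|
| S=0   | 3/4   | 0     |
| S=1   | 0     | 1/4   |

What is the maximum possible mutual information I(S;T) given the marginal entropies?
The upper bound on mutual information is I(S;T) ≤ min(H(S), H(T)).

Marginal P(S) (row sums):
  P(S=0) = 3/4 + 0 = 3/4
  P(S=1) = 0 + 1/4 = 1/4
Marginal P(T) (column sums):
  P(T=0) = 3/4 + 0 = 3/4
  P(T=1) = 0 + 1/4 = 1/4

H(S) = -[(3/4)·log₂(3/4) + (1/4)·log₂(1/4)]
  = 0.3113 + 0.5000
  = 0.8113 bits
H(T) = -[(3/4)·log₂(3/4) + (1/4)·log₂(1/4)]
  = 0.3113 + 0.5000
  = 0.8113 bits

Maximum possible I(S;T) = min(0.8113, 0.8113) = 0.8113 bits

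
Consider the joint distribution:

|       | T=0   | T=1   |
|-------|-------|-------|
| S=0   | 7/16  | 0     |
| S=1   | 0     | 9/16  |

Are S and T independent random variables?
Marginal P(S) (row sums):
  P(S=0) = 7/16 + 0 = 7/16
  P(S=1) = 0 + 9/16 = 9/16
Marginal P(T) (column sums):
  P(T=0) = 7/16 + 0 = 7/16
  P(T=1) = 0 + 9/16 = 9/16

S and T are independent iff P(S=i,T=j) = P(S=i)·P(T=j) for every cell.
  P(S=0)·P(T=0) = 7/16 × 7/16 = 49/256, but P(S=0,T=0) = 7/16 ✗

No, S and T are not independent. Quantitatively, I(S;T) > 0:

H(S) = -[(7/16)·log₂(7/16) + (9/16)·log₂(9/16)]
  = 0.5218 + 0.4669
  = 0.9887 bits
H(T) = -[(7/16)·log₂(7/16) + (9/16)·log₂(9/16)]
  = 0.5218 + 0.4669
  = 0.9887 bits
H(S,T) = -[(7/16)·log₂(7/16) + (9/16)·log₂(9/16)]
  = 0.5218 + 0.4669
  = 0.9887 bits
I(S;T) = H(S) + H(T) - H(S,T) = 0.9887 + 0.9887 - 0.9887 = 0.9887 bits > 0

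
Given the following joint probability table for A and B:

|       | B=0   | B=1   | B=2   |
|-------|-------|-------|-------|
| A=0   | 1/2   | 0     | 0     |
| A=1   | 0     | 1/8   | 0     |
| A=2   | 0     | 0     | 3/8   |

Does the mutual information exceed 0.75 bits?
Marginal P(A) (row sums):
  P(A=0) = 1/2 + 0 + 0 = 1/2
  P(A=1) = 0 + 1/8 + 0 = 1/8
  P(A=2) = 0 + 0 + 3/8 = 3/8
Marginal P(B) (column sums):
  P(B=0) = 1/2 + 0 + 0 = 1/2
  P(B=1) = 0 + 1/8 + 0 = 1/8
  P(B=2) = 0 + 0 + 3/8 = 3/8

H(A) = -[(1/2)·log₂(1/2) + (1/8)·log₂(1/8) + (3/8)·log₂(3/8)]
  = 0.5000 + 0.3750 + 0.5306
  = 1.4056 bits
H(B) = -[(1/2)·log₂(1/2) + (1/8)·log₂(1/8) + (3/8)·log₂(3/8)]
  = 0.5000 + 0.3750 + 0.5306
  = 1.4056 bits
H(A,B) = -[(1/2)·log₂(1/2) + (1/8)·log₂(1/8) + (3/8)·log₂(3/8)]
  = 0.5000 + 0.3750 + 0.5306
  = 1.4056 bits

I(A;B) = H(A) + H(B) - H(A,B)
  = 1.4056 + 1.4056 - 1.4056
  = 1.4056 bits

Yes. I(A;B) = 1.4056 bits, which is > 0.75 bits.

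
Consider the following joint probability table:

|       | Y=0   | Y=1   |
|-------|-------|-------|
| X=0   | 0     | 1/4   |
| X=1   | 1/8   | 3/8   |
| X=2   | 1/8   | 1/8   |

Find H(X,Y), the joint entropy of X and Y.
H(X,Y) = -Σ P(X,Y) log₂ P(X,Y), summed over the non-zero cells:
H(X,Y) = -[(1/4)·log₂(1/4) + (1/8)·log₂(1/8) + (3/8)·log₂(3/8) + (1/8)·log₂(1/8) + (1/8)·log₂(1/8)]
  = 0.5000 + 0.3750 + 0.5306 + 0.3750 + 0.3750
  = 2.1556 bits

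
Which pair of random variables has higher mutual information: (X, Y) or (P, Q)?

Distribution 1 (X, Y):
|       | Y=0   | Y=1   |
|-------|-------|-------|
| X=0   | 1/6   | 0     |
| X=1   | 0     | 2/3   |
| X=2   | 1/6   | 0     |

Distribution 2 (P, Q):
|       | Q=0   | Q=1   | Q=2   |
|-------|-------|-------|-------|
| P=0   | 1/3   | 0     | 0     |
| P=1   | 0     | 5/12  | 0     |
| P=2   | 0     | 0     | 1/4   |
Distribution 1 (X, Y):
Marginal P(X) (row sums):
  P(X=0) = 1/6 + 0 = 1/6
  P(X=1) = 0 + 2/3 = 2/3
  P(X=2) = 1/6 + 0 = 1/6
Marginal P(Y) (column sums):
  P(Y=0) = 1/6 + 0 + 1/6 = 1/3
  P(Y=1) = 0 + 2/3 + 0 = 2/3

H(X) = -[(1/6)·log₂(1/6) + (2/3)·log₂(2/3) + (1/6)·log₂(1/6)]
  = 0.4308 + 0.3900 + 0.4308
  = 1.2516 bits
H(Y) = -[(1/3)·log₂(1/3) + (2/3)·log₂(2/3)]
  = 0.5283 + 0.3900
  = 0.9183 bits
H(X,Y) = -[(1/6)·log₂(1/6) + (2/3)·log₂(2/3) + (1/6)·log₂(1/6)]
  = 0.4308 + 0.3900 + 0.4308
  = 1.2516 bits

I(X;Y) = H(X) + H(Y) - H(X,Y)
  = 1.2516 + 0.9183 - 1.2516
  = 0.9183 bits

Distribution 2 (P, Q):
Marginal P(P) (row sums):
  P(P=0) = 1/3 + 0 + 0 = 1/3
  P(P=1) = 0 + 5/12 + 0 = 5/12
  P(P=2) = 0 + 0 + 1/4 = 1/4
Marginal P(Q) (column sums):
  P(Q=0) = 1/3 + 0 + 0 = 1/3
  P(Q=1) = 0 + 5/12 + 0 = 5/12
  P(Q=2) = 0 + 0 + 1/4 = 1/4

H(P) = -[(1/3)·log₂(1/3) + (5/12)·log₂(5/12) + (1/4)·log₂(1/4)]
  = 0.5283 + 0.5263 + 0.5000
  = 1.5546 bits
H(Q) = -[(1/3)·log₂(1/3) + (5/12)·log₂(5/12) + (1/4)·log₂(1/4)]
  = 0.5283 + 0.5263 + 0.5000
  = 1.5546 bits
H(P,Q) = -[(1/3)·log₂(1/3) + (5/12)·log₂(5/12) + (1/4)·log₂(1/4)]
  = 0.5283 + 0.5263 + 0.5000
  = 1.5546 bits

I(P;Q) = H(P) + H(Q) - H(P,Q)
  = 1.5546 + 1.5546 - 1.5546
  = 1.5546 bits

I(P;Q) = 1.5546 bits > I(X;Y) = 0.9183 bits, so (P, Q) has the higher mutual information (stronger dependence).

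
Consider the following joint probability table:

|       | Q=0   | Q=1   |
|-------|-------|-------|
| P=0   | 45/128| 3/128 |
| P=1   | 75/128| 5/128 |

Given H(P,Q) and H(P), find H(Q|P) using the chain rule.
From the chain rule: H(P,Q) = H(P) + H(Q|P)
Therefore: H(Q|P) = H(P,Q) - H(P)

H(P,Q) = -[(45/128)·log₂(45/128) + (3/128)·log₂(3/128) + (75/128)·log₂(75/128) + (5/128)·log₂(5/128)]
  = 0.5302 + 0.1269 + 0.4519 + 0.1827
  = 1.2917 bits
Marginal P(P) (row sums):
  P(P=0) = 45/128 + 3/128 = 3/8
  P(P=1) = 75/128 + 5/128 = 5/8
H(P) = -[(3/8)·log₂(3/8) + (5/8)·log₂(5/8)]
  = 0.5306 + 0.4238
  = 0.9544 bits

H(Q|P) = 1.2917 - 0.9544 = 0.3373 bits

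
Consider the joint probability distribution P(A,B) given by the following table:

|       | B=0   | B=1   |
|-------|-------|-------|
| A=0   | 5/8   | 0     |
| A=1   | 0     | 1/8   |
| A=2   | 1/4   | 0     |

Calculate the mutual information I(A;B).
Marginal P(A) (row sums):
  P(A=0) = 5/8 + 0 = 5/8
  P(A=1) = 0 + 1/8 = 1/8
  P(A=2) = 1/4 + 0 = 1/4
Marginal P(B) (column sums):
  P(B=0) = 5/8 + 0 + 1/4 = 7/8
  P(B=1) = 0 + 1/8 + 0 = 1/8

H(A) = -[(5/8)·log₂(5/8) + (1/8)·log₂(1/8) + (1/4)·log₂(1/4)]
  = 0.4238 + 0.3750 + 0.5000
  = 1.2988 bits
H(B) = -[(7/8)·log₂(7/8) + (1/8)·log₂(1/8)]
  = 0.1686 + 0.3750
  = 0.5436 bits
H(A,B) = -[(5/8)·log₂(5/8) + (1/8)·log₂(1/8) + (1/4)·log₂(1/4)]
  = 0.4238 + 0.3750 + 0.5000
  = 1.2988 bits

I(A;B) = H(A) + H(B) - H(A,B)
  = 1.2988 + 0.5436 - 1.2988
  = 0.5436 bits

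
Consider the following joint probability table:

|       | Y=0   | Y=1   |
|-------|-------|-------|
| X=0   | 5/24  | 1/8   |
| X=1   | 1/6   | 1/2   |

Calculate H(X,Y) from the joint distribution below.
H(X,Y) = -Σ P(X,Y) log₂ P(X,Y), summed over the non-zero cells:
H(X,Y) = -[(5/24)·log₂(5/24) + (1/8)·log₂(1/8) + (1/6)·log₂(1/6) + (1/2)·log₂(1/2)]
  = 0.4715 + 0.3750 + 0.4308 + 0.5000
  = 1.7773 bits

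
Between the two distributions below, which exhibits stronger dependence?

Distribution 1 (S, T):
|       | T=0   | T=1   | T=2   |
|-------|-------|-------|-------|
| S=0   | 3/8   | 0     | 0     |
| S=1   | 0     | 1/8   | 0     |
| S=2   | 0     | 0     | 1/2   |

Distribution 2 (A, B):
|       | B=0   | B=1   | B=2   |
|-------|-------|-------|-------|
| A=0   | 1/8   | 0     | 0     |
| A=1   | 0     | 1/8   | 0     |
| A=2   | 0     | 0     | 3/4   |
Distribution 1 (S, T):
Marginal P(S) (row sums):
  P(S=0) = 3/8 + 0 + 0 = 3/8
  P(S=1) = 0 + 1/8 + 0 = 1/8
  P(S=2) = 0 + 0 + 1/2 = 1/2
Marginal P(T) (column sums):
  P(T=0) = 3/8 + 0 + 0 = 3/8
  P(T=1) = 0 + 1/8 + 0 = 1/8
  P(T=2) = 0 + 0 + 1/2 = 1/2

H(S) = -[(3/8)·log₂(3/8) + (1/8)·log₂(1/8) + (1/2)·log₂(1/2)]
  = 0.5306 + 0.3750 + 0.5000
  = 1.4056 bits
H(T) = -[(3/8)·log₂(3/8) + (1/8)·log₂(1/8) + (1/2)·log₂(1/2)]
  = 0.5306 + 0.3750 + 0.5000
  = 1.4056 bits
H(S,T) = -[(3/8)·log₂(3/8) + (1/8)·log₂(1/8) + (1/2)·log₂(1/2)]
  = 0.5306 + 0.3750 + 0.5000
  = 1.4056 bits

I(S;T) = H(S) + H(T) - H(S,T)
  = 1.4056 + 1.4056 - 1.4056
  = 1.4056 bits

Distribution 2 (A, B):
Marginal P(A) (row sums):
  P(A=0) = 1/8 + 0 + 0 = 1/8
  P(A=1) = 0 + 1/8 + 0 = 1/8
  P(A=2) = 0 + 0 + 3/4 = 3/4
Marginal P(B) (column sums):
  P(B=0) = 1/8 + 0 + 0 = 1/8
  P(B=1) = 0 + 1/8 + 0 = 1/8
  P(B=2) = 0 + 0 + 3/4 = 3/4

H(A) = -[(1/8)·log₂(1/8) + (1/8)·log₂(1/8) + (3/4)·log₂(3/4)]
  = 0.3750 + 0.3750 + 0.3113
  = 1.0613 bits
H(B) = -[(1/8)·log₂(1/8) + (1/8)·log₂(1/8) + (3/4)·log₂(3/4)]
  = 0.3750 + 0.3750 + 0.3113
  = 1.0613 bits
H(A,B) = -[(1/8)·log₂(1/8) + (1/8)·log₂(1/8) + (3/4)·log₂(3/4)]
  = 0.3750 + 0.3750 + 0.3113
  = 1.0613 bits

I(A;B) = H(A) + H(B) - H(A,B)
  = 1.0613 + 1.0613 - 1.0613
  = 1.0613 bits

I(S;T) = 1.4056 bits > I(A;B) = 1.0613 bits, so (S, T) has the higher mutual information (stronger dependence).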